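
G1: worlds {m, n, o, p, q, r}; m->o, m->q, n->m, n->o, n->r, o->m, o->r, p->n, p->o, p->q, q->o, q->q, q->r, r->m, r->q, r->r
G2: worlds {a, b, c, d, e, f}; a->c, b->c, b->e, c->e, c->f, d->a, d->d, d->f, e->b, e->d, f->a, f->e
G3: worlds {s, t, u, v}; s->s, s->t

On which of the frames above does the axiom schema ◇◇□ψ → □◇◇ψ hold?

G1

The schema corresponds to a generalized confluence (Geach) condition: ∀x ∀y ∀z ((xR²y ∧ xRz) → ∃w (yRw ∧ zR²w)).
G1: ✓.
G2: fails — dR²a, dRa but no w with aRw and aR²w.
G3: fails — sR²s, sRt but no w with sRw and tR²w.
Valid on: G1.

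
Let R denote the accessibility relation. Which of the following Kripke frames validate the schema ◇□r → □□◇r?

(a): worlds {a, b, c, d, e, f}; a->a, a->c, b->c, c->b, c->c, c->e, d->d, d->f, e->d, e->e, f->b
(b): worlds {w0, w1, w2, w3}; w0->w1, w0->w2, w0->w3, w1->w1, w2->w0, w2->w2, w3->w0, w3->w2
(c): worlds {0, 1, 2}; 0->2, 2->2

(c)

Frame correspondent (Sahlqvist): ∀x ∀y ∀z ((xRy ∧ xR²z) → ∃w (yRw ∧ zRw)) — i.e. a generalized confluence (Geach) condition.
(a): fails — aRa, aR²e but no w with aRw and eRw.
(b): fails — w0Rw1, w0R²w2 but no w with w1Rw and w2Rw.
(c): satisfies the condition.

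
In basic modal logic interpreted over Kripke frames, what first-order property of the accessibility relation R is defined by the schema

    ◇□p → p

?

Equivalently (dual form): p → □◇p.
Suppose p→□◇p is valid. Take Rxy and set V(p)={x}. Then p at x, so □◇p at x, so ◇p at y, so some z with Ryz has p; z=x, i.e. Ryx.

symmetry: ∀x ∀y (Rxy → Ryx)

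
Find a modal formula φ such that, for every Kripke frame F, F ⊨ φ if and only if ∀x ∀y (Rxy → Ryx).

The condition is symmetry. The B schema s → □◇s defines it.
Suppose s→□◇s is valid. Take Rxy and set V(s)={x}. Then s at x, so □◇s at x, so ◇s at y, so some z with Ryz has s; z=x, i.e. Ryx.

s → □◇s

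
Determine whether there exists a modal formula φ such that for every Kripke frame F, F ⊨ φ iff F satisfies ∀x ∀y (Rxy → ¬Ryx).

Not definable by any modal formula

Modal frame validity is preserved under surjective bounded morphisms.
The 4-cycle (worlds s,t,u,v with s→t→u→v→s) is asymmetric. Mapping every world to a single reflexive point • is a surjective bounded morphism, and the reflexive point is not asymmetric (R•• but asymmetry requires ¬R••).
So no modal formula (or set of formulas) defines exactly the asymmetric frames.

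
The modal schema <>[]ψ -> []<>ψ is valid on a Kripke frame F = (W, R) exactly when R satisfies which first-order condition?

Suppose ◇□ψ→□◇ψ is valid. Take Rxy, Rxz and set V(ψ)={w : Ryw}. Then □ψ at y so ◇□ψ at x, so □◇ψ at x, so ◇ψ at z, giving w with Rzw and Ryw.
The converse is a direct semantic check.
Frame condition: forall x forall y forall z (Rxy & Rxz -> exists w (Ryw & Rzw)).

Convergence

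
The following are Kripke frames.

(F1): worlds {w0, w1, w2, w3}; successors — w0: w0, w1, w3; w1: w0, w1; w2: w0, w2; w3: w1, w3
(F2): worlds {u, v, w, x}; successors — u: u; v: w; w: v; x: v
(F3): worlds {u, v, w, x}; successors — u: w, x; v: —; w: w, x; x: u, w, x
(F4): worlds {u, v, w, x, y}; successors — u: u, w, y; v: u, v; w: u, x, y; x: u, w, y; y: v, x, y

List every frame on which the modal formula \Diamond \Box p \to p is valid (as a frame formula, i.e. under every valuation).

none

The schema corresponds to a generalized confluence (Geach) condition: \forall x \forall y (xRy \to \exists w (yRw \wedge x = w)).
(F1): fails — w0Rw3 but no w with w3Rw and w0=w.
(F2): fails — xRv but no t with vRt and x=t.
(F3): fails — uRw but no t with wRt and u=t.
(F4): fails — uRy but no t with yRt and u=t.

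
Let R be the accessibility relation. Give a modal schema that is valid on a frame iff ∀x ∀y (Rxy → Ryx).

The condition is symmetry. The B schema ψ → □◇ψ defines it.
Suppose ψ→□◇ψ is valid. Take Rxy and set V(ψ)={x}. Then ψ at x, so □◇ψ at x, so ◇ψ at y, so some z with Ryz has ψ; z=x, i.e. Ryx.

ψ → □◇ψ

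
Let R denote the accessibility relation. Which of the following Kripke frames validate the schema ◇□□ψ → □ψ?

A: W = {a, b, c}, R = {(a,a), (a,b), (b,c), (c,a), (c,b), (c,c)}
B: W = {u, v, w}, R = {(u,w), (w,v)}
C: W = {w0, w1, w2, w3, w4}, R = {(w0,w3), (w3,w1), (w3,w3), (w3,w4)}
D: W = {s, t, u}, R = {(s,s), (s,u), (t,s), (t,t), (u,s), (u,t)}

The schema corresponds to a generalized confluence (Geach) condition: ∀x ∀y ∀z ((xRy ∧ xRz) → ∃w (yR²w ∧ z = w)).
A: satisfies the condition.
B: fails — uRw, uRw but no t with wR²t and w=t.
C: fails — w3Rw1, w3Rw1 but no w with w1R²w and w1=w.
D: satisfies the condition.
Valid on: A, D.

A, D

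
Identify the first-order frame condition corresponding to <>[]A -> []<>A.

convergence

Suppose ◇□A→□◇A is valid. Take Rxy, Rxz and set V(A)={w : Ryw}. Then □A at y so ◇□A at x, so □◇A at x, so ◇A at z, giving w with Rzw and Ryw.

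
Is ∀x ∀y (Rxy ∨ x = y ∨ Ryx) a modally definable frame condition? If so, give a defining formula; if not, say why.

Modal frame validity is preserved under disjoint unions.
Take 3 disjoint single-world reflexive frames: each is trivially connected, but their disjoint union has 3 worlds with no edge between distinct components, so it is not connected.
Hence connectedness of R is not modally definable.

Not modally definable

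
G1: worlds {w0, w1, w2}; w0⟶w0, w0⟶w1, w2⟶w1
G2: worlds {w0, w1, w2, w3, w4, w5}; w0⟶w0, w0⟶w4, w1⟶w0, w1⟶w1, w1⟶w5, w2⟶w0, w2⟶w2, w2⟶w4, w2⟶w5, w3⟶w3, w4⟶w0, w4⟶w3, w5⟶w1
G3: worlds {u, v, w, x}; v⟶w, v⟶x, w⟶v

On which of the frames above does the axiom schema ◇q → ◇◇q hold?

This is the axiom for a generalized confluence (Geach) condition; its first-order frame correspondent is ∀x ∀y (xRy → ∃w (y = w ∧ xR²w)).
G1: fails — w2Rw1 but no w with w1=w and w2R²w.
G2: condition met.
G3: fails — vRw but no t with w=t and vR²t.
Valid on: G2.

G2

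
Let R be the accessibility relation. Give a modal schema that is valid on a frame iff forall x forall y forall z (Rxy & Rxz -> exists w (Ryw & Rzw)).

◇□ψ → □◇ψ

This is convergence; the standard corresponding axiom is .2: ◇□ψ → □◇ψ.
Suppose ◇□ψ→□◇ψ is valid. Take Rxy, Rxz and set V(ψ)={w : Ryw}. Then □ψ at y so ◇□ψ at x, so □◇ψ at x, so ◇ψ at z, giving w with Rzw and Ryw.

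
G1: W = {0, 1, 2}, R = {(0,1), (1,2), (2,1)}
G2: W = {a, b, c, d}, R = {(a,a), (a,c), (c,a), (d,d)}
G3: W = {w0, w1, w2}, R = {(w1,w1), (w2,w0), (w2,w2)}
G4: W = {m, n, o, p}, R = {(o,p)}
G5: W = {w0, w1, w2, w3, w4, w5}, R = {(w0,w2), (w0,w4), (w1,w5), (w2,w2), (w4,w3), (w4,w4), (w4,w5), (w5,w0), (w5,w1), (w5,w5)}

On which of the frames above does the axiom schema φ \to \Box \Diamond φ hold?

The schema corresponds to symmetry: \forall x \forall y (Rxy \to Ryx).
G1: fails — R01 but not R10.
G2: condition met.
G3: fails — Rw2w0 but not Rw0w2.
G4: fails — Rop but not Rpo.
G5: fails — Rw0w4 but not Rw4w0.
Valid on: G2.

G2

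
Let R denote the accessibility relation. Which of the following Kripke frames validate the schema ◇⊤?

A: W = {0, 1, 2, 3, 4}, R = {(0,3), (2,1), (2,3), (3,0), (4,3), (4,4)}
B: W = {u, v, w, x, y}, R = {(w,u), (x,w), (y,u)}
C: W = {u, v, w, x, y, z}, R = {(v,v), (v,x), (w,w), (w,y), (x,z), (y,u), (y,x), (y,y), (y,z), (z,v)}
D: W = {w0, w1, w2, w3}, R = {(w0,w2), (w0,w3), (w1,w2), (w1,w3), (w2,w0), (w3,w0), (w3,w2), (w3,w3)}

Frame correspondent (Sahlqvist): ∀x ∃y Rxy — i.e. seriality.
A: fails — world 1 has no successor.
B: fails — world u has no successor.
C: fails — world u has no successor.
D: condition met.
Valid on: D.

D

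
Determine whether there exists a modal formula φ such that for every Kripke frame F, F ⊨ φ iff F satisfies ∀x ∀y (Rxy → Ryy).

Yes: it is shift-reflexivity, defined by the T□ schema □(□r → r).
Suppose □(□r→r) is valid. Take Rxy and set V(r)={w : Ryw}. Then at y, □r holds; since □(□r→r) at x, □r→r at y, so r at y, i.e. Ryy.

Yes, by □(□r → r)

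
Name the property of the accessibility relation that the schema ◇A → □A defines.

Suppose ◇A→□A is valid. Take Rxy, Rxz and set V(A)={y}. Then ◇A at x, so □A at x, so A at z, i.e. z=y.

partial functionality: ∀x ∀y ∀z (Rxy ∧ Rxz → y = z)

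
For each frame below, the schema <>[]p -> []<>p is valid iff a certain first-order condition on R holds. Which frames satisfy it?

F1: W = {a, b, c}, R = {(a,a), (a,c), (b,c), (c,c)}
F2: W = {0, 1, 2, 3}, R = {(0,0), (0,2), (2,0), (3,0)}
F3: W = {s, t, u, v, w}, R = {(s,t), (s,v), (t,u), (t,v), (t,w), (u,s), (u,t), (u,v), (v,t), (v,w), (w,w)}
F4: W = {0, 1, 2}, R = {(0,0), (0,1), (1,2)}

The schema corresponds to convergence: forall x forall y forall z (Rxy & Rxz -> exists w (Ryw & Rzw)).
F1: satisfies the condition.
F2: satisfies the condition.
F3: fails — Rtw and Rtu but w and u have no common successor.
F4: fails — R00 and R01 but 0 and 1 have no common successor.
Valid on: F1, F2.

F1, F2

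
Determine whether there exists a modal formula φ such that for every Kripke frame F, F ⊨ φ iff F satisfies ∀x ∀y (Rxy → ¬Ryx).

Not definable by any modal formula

Any modally definable frame class is closed under surjective bounded morphisms.
The 4-cycle (worlds w0,w1,w2,w3 with w0→w1→w2→w3→w0) is asymmetric. Mapping every world to a single reflexive point • is a surjective bounded morphism, and the reflexive point is not asymmetric (R•• but asymmetry requires ¬R••).
So no modal formula (or set of formulas) defines exactly the asymmetric frames.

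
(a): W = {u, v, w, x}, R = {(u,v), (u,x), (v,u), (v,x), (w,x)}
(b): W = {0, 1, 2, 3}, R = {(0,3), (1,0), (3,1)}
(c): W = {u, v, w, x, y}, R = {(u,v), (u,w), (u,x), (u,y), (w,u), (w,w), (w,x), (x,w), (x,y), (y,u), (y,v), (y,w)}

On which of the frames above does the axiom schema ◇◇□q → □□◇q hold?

(b)

Frame correspondent (Sahlqvist): ∀x ∀y ∀z ((xR²y ∧ xR²z) → ∃w (yRw ∧ zRw)) — i.e. a generalized confluence (Geach) condition.
(a): fails — uR²u, uR²x but no t with uRt and xRt.
(b): ✓.
(c): fails — uR²u, uR²v but no t with uRt and vRt.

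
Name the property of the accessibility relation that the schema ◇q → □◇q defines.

Suppose ◇q→□◇q is valid. Take Rxy, Rxz and set V(q)={y}. Then ◇q at x, so □◇q at x, so ◇q at z, so some w with Rzw has q; w=y, i.e. Rzy. By symmetry of the argument, Ryz.
Conversely, on a frame with the Euclidean property the schema holds at every world under every valuation.
So the correspondent is the Euclidean property.

The Euclidean property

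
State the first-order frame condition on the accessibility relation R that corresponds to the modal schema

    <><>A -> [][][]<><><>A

forall x forall y forall z ((x R^2 y & x R^3 z) -> exists w (y = w & z R^3 w))

This is a Sahlqvist (Geach-type) schema ◇^2□^0A → □^3◇^3A.
First-order correspondent: forall x forall y forall z ((x R^2 y & x R^3 z) -> exists w (y = w & z R^3 w)).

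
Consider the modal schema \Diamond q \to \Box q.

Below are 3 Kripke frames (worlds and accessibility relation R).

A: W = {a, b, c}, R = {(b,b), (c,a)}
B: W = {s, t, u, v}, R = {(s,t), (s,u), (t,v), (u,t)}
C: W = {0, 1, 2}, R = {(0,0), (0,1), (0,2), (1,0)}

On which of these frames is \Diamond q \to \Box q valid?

A

This is the axiom for partial functionality; its first-order frame correspondent is \forall x \forall y \forall z (Rxy \wedge Rxz \to y = z).
A: satisfies the condition.
B: fails — s sees both t and u.
C: fails — 0 sees both 0 and 1.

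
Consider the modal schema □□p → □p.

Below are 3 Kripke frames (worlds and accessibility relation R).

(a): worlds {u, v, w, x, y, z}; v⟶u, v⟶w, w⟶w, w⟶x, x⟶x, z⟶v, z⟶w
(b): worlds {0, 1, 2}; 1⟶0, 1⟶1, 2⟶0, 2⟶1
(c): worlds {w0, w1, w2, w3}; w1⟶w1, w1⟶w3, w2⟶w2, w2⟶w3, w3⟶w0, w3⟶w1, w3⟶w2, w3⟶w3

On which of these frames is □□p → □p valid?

This is the axiom for density; its first-order frame correspondent is ∀x ∀y (Rxy → ∃z (Rxz ∧ Rzy)).
(a): fails — Rvu but no t with Rvt and Rtu.
(b): ✓.
(c): ✓.
Valid on: (b), (c).

(b), (c)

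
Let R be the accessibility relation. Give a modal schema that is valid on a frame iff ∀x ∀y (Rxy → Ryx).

This is symmetry; the standard corresponding axiom is B: p → □◇p.

p → □◇p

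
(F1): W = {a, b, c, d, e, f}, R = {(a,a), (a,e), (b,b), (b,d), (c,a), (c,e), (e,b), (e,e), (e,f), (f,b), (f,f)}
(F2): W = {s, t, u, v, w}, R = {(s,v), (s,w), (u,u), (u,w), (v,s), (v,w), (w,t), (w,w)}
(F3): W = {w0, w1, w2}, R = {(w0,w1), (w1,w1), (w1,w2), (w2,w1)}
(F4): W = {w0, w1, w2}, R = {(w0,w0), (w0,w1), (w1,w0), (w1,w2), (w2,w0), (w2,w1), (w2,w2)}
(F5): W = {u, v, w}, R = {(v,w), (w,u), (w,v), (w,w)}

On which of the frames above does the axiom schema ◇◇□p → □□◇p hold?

Frame correspondent (Sahlqvist): ∀x ∀y ∀z ((xR²y ∧ xR²z) → ∃w (yRw ∧ zRw)) — i.e. a generalized confluence (Geach) condition.
(F1): fails — aR²a, aR²b but no w with aRw and bRw.
(F2): fails — sR²s, sR²t but no w* with sRw* and tRw*.
(F3): holds.
(F4): holds.
(F5): fails — vR²u, vR²u but no t with uRt and uRt.
Valid on: (F3), (F4).

(F3), (F4)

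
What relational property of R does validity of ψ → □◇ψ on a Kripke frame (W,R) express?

symmetry: ∀x ∀y (Rxy → Ryx)

Suppose ψ→□◇ψ is valid. Take Rxy and set V(ψ)={x}. Then ψ at x, so □◇ψ at x, so ◇ψ at y, so some z with Ryz has ψ; z=x, i.e. Ryx.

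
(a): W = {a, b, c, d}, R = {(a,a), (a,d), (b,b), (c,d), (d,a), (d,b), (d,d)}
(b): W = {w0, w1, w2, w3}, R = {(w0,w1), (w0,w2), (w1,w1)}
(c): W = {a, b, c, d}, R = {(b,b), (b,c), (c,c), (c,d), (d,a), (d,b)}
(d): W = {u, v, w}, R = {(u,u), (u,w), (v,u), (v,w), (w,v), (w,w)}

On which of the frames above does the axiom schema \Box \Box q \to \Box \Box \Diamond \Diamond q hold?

Frame correspondent (Sahlqvist): \forall x \forall z (x R^2 z \to \exists w (x R^2 w \wedge z R^2 w)) — i.e. a generalized confluence (Geach) condition.
(a): holds.
(b): holds.
(c): fails — cR²a but no w with cR²w and aR²w.
(d): holds.

(a), (b), (d)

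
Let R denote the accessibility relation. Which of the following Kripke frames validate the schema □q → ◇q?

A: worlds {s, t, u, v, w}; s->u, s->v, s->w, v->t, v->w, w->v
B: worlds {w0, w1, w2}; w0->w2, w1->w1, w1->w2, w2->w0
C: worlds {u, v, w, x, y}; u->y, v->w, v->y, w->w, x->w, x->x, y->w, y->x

B, C

This is the axiom for seriality; its first-order frame correspondent is ∀x ∃y Rxy.
A: fails — world t has no successor.
B: ✓.
C: ✓.
Valid on: B, C.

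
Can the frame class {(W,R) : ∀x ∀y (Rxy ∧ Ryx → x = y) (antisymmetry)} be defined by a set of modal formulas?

No — not modally definable

Modal frame validity is preserved under surjective bounded morphisms.
The 8-cycle (worlds s,t,u,v,w,x,y,z with s→t→u→v→w→x→y→z→s) is antisymmetric. Sending even-indexed worlds to s and odd-indexed worlds to t is a surjective bounded morphism onto the two-world frame with s↔t, which is not antisymmetric.
So the class is not modally definable.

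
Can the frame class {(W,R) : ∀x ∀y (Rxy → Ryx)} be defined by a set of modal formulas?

The condition is symmetry. A defining modal formula is p → □◇p.
Suppose p→□◇p is valid. Take Rxy and set V(p)={x}. Then p at x, so □◇p at x, so ◇p at y, so some z with Ryz has p; z=x, i.e. Ryx.

Yes — defined by p → □◇p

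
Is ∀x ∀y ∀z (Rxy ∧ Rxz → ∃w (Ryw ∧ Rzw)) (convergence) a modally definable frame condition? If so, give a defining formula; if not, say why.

Definable; ◇□r → □◇r defines it

This is a Sahlqvist condition; the .2 axiom ◇□r → □◇r defines it.
Suppose ◇□r→□◇r is valid. Take Rxy, Rxz and set V(r)={w : Ryw}. Then □r at y so ◇□r at x, so □◇r at x, so ◇r at z, giving w with Rzw and Ryw.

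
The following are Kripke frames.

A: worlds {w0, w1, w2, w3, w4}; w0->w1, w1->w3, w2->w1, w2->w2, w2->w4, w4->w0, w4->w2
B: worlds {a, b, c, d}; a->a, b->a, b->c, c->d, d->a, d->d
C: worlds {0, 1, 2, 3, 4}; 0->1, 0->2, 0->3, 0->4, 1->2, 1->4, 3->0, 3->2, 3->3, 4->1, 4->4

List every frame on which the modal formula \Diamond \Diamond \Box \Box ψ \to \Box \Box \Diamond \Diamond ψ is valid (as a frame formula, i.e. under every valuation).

B

The schema corresponds to a generalized confluence (Geach) condition: \forall x \forall y \forall z ((x R^2 y \wedge x R^2 z) \to \exists w (y R^2 w \wedge z R^2 w)).
A: fails — w0R²w3, w0R²w3 but no w with w3R²w and w3R²w.
B: ✓.
C: fails — 0R²0, 0R²2 but no w with 0R²w and 2R²w.
Valid on: B.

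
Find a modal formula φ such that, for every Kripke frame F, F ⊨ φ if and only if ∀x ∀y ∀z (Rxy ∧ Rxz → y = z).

The condition is partial functionality. The CD schema ◇r → □r defines it.
Suppose ◇r→□r is valid. Take Rxy, Rxz and set V(r)={y}. Then ◇r at x, so □r at x, so r at z, i.e. z=y.

◇r → □r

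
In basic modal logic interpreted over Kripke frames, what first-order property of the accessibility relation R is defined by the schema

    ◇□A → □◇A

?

Suppose ◇□A→□◇A is valid. Take Rxy, Rxz and set V(A)={w : Ryw}. Then □A at y so ◇□A at x, so □◇A at x, so ◇A at z, giving w with Rzw and Ryw.

convergence: ∀x ∀y ∀z (Rxy ∧ Rxz → ∃w (Ryw ∧ Rzw))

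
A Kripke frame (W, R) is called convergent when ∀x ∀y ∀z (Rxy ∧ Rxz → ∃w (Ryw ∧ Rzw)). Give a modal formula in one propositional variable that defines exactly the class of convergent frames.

This is convergence; the standard corresponding axiom is .2: ◇□p → □◇p.
Suppose ◇□p→□◇p is valid. Take Rxy, Rxz and set V(p)={w : Ryw}. Then □p at y so ◇□p at x, so □◇p at x, so ◇p at z, giving w with Rzw and Ryw.

◇□p → □◇p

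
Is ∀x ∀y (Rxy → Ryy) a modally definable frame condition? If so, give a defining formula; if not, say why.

Yes, by □(□p → p)

Yes: it is shift-reflexivity, defined by the T□ schema □(□p → p).
Suppose □(□p→p) is valid. Take Rxy and set V(p)={w : Ryw}. Then at y, □p holds; since □(□p→p) at x, □p→p at y, so p at y, i.e. Ryy.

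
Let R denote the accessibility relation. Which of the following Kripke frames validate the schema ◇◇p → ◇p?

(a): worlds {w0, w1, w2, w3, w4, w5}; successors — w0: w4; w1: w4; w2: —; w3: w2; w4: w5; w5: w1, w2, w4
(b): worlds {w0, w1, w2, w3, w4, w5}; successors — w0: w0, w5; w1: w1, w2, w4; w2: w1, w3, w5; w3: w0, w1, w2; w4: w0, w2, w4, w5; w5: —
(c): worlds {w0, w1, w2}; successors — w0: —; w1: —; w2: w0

Frame correspondent (Sahlqvist): ∀x ∀y ∀z (Rxy ∧ Ryz → Rxz) — i.e. transitivity.
(a): fails — Rw0w4 and Rw4w5 but not Rw0w5.
(b): fails — Rw1w2 and Rw2w5 but not Rw1w5.
(c): ✓.
Valid on: (c).

(c)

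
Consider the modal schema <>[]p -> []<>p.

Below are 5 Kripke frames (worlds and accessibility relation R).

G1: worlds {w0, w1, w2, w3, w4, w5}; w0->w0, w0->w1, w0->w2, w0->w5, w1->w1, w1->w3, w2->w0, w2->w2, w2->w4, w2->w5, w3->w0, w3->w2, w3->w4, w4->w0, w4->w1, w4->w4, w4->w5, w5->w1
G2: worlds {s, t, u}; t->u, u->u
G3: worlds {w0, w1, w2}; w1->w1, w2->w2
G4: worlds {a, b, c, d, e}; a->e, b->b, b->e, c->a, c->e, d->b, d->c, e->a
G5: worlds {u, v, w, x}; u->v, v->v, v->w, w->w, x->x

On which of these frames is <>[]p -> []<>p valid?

G2, G3, G5

Frame correspondent (Sahlqvist): forall x forall y forall z (Rxy & Rxz -> exists w (Ryw & Rzw)) — i.e. convergence.
G1: fails — Rw0w5 and Rw0w2 but w5 and w2 have no common successor.
G2: holds.
G3: holds.
G4: fails — Rbb and Rbe but b and e have no common successor.
G5: holds.
Valid on: G2, G3, G5.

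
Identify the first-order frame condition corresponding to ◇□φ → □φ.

This is a form of the 5 axiom.
Its frame correspondent is the Euclidean property — ∀x ∀y ∀z (Rxy ∧ Rxz → Ryz).

the Euclidean property: ∀x ∀y ∀z (Rxy ∧ Rxz → Ryz)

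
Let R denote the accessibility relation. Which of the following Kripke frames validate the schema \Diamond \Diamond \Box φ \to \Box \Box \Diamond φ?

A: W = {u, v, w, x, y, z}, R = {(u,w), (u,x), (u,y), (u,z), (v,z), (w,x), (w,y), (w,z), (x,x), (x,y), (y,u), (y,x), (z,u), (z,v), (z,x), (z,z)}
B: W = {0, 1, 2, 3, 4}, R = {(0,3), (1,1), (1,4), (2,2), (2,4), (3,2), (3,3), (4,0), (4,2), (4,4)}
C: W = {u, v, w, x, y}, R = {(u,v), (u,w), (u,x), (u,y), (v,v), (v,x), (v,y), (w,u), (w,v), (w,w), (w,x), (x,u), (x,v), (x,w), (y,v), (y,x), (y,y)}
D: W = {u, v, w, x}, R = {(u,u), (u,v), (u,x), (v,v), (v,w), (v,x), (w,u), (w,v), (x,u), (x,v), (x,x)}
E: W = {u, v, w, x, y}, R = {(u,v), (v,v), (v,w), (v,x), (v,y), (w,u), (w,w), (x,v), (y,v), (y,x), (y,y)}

C, D

Frame correspondent (Sahlqvist): \forall x \forall y \forall z ((x R^2 y \wedge x R^2 z) \to \exists w (yRw \wedge zRw)) — i.e. a generalized confluence (Geach) condition.
A: fails — uR²v, uR²x but no t with vRt and xRt.
B: fails — 1R²0, 1R²1 but no w with 0Rw and 1Rw.
C: holds.
D: holds.
E: fails — uR²w, uR²x but no t with wRt and xRt.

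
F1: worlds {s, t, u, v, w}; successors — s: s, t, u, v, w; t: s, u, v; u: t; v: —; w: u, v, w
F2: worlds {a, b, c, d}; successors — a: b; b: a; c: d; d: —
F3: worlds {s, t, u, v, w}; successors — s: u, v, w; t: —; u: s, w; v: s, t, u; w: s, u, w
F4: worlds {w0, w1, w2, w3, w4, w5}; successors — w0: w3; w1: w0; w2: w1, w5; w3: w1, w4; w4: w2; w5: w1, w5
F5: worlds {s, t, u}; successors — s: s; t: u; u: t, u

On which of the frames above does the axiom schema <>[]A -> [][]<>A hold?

This is the axiom for a generalized confluence (Geach) condition; its first-order frame correspondent is forall x forall y forall z ((xRy & x R^2 z) -> exists w (yRw & zRw)).
F1: fails — sRs, sR²v but no w* with sRw* and vRw*.
F2: fails — aRb, aR²a but no w with bRw and aRw.
F3: fails — sRu, sR²t but no w* with uRw* and tRw*.
F4: fails — w0Rw3, w0R²w1 but no w with w3Rw and w1Rw.
F5: holds.
Valid on: F5.

F5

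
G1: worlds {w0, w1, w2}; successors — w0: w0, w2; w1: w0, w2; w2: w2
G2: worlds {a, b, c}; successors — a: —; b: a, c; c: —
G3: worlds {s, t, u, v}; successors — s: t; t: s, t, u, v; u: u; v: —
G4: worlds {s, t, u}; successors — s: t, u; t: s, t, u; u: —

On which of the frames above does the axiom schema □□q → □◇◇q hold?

G1

The schema corresponds to a generalized confluence (Geach) condition: ∀x ∀z (xRz → ∃w (xR²w ∧ zR²w)).
G1: ✓.
G2: fails — bRa but no w with bR²w and aR²w.
G3: fails — tRv but no w with tR²w and vR²w.
G4: fails — sRu but no w with sR²w and uR²w.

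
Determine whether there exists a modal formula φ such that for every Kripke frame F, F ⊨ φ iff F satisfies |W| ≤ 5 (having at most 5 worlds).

No

Modal frame validity is preserved under disjoint unions.
Any modal formula valid on each of 6 disjoint one-world frames is valid on their disjoint union (validity is preserved under disjoint unions). Each one-world frame has |W|=1≤5, but the union has |W|=6.
So no modal formula (or set of formulas) defines exactly the |W|≤5 frames.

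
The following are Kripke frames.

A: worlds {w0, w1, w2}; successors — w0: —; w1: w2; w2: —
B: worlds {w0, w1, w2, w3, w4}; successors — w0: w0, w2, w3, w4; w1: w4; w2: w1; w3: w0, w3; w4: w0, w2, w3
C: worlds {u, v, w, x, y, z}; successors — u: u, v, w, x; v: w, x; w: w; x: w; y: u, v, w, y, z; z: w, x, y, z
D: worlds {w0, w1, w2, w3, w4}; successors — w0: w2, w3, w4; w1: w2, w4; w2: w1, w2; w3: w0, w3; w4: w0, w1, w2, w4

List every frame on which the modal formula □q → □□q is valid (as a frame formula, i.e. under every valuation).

This is the axiom for transitivity; its first-order frame correspondent is ∀x ∀y ∀z (Rxy ∧ Ryz → Rxz).
A: condition met.
B: fails — Rw3w0 and Rw0w4 but not Rw3w4.
C: fails — Rzy and Ryv but not Rzv.
D: fails — Rw1w2 and Rw2w1 but not Rw1w1.
Valid on: A.

A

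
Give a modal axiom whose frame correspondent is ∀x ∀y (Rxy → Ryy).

□(□s → s)

A defining formula is □(□s → s) (the T□ axiom).
Suppose □(□s→s) is valid. Take Rxy and set V(s)={w : Ryw}. Then at y, □s holds; since □(□s→s) at x, □s→s at y, so s at y, i.e. Ryy.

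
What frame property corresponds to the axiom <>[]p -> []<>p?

convergence

Suppose ◇□p→□◇p is valid. Take Rxy, Rxz and set V(p)={w : Ryw}. Then □p at y so ◇□p at x, so □◇p at x, so ◇p at z, giving w with Rzw and Ryw.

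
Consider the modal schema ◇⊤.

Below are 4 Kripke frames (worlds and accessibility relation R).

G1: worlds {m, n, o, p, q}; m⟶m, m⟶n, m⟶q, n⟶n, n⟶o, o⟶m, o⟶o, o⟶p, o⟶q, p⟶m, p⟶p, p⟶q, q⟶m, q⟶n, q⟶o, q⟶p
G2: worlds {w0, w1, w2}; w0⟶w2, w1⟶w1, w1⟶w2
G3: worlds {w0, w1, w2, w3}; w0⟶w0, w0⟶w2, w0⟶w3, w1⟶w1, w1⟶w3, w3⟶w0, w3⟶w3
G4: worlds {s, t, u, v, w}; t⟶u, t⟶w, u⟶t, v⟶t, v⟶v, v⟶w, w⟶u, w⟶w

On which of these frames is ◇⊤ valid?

This is the axiom for seriality; its first-order frame correspondent is ∀x ∃y Rxy.
G1: condition met.
G2: fails — world w2 has no successor.
G3: fails — world w2 has no successor.
G4: fails — world s has no successor.
Valid on: G1.

G1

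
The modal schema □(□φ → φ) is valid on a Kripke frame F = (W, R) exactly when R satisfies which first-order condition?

Suppose □(□φ→φ) is valid. Take Rxy and set V(φ)={w : Ryw}. Then at y, □φ holds; since □(□φ→φ) at x, □φ→φ at y, so φ at y, i.e. Ryy.
The converse is a direct semantic check.
So the correspondent is shift-reflexivity.

shift-reflexivity: ∀x ∀y (Rxy → Ryy)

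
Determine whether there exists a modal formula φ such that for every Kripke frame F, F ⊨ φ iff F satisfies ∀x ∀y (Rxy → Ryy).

This is a Sahlqvist condition; the T□ axiom □(□p → p) defines it.
Suppose □(□p→p) is valid. Take Rxy and set V(p)={w : Ryw}. Then at y, □p holds; since □(□p→p) at x, □p→p at y, so p at y, i.e. Ryy.

Yes — defined by □(□p → p)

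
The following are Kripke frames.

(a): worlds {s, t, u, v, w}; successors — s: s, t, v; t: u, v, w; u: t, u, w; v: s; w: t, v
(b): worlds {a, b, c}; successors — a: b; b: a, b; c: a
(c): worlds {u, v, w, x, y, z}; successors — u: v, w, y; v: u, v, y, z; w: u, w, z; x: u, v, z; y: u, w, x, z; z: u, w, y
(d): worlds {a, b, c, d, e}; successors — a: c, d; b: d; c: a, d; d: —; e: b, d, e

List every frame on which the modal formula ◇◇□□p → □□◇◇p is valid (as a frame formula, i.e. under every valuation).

(a), (b), (c)

Frame correspondent (Sahlqvist): ∀x ∀y ∀z ((xR²y ∧ xR²z) → ∃w (yR²w ∧ zR²w)) — i.e. a generalized confluence (Geach) condition.
(a): condition met.
(b): condition met.
(c): condition met.
(d): fails — aR²a, aR²d but no w with aR²w and dR²w.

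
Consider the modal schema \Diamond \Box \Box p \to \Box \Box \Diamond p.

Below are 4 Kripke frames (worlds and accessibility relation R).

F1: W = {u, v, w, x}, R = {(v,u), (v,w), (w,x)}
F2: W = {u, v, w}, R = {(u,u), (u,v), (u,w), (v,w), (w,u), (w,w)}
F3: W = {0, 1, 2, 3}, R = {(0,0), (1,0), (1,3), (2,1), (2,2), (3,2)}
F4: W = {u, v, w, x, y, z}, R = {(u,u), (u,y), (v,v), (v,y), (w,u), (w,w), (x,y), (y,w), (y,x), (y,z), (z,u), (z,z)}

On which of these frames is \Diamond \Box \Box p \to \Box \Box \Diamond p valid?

F2

Frame correspondent (Sahlqvist): \forall x \forall y \forall z ((xRy \wedge x R^2 z) \to \exists w (y R^2 w \wedge zRw)) — i.e. a generalized confluence (Geach) condition.
F1: fails — vRu, vR²x but no t with uR²t and xRt.
F2: condition met.
F3: fails — 1R0, 1R²2 but no w with 0R²w and 2Rw.
F4: fails — yRx, yR²u but no t with xR²t and uRt.
Valid on: F2.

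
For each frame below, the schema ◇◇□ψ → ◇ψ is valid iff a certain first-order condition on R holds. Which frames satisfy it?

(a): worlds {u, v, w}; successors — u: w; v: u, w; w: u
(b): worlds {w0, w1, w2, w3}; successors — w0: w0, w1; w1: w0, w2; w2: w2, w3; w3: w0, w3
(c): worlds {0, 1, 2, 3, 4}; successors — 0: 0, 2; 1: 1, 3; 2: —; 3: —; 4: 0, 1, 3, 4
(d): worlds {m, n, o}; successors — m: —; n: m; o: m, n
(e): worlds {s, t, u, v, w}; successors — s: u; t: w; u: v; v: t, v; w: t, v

This is the axiom for a generalized confluence (Geach) condition; its first-order frame correspondent is ∀x ∀y (xR²y → ∃w (yRw ∧ xRw)).
(a): holds.
(b): fails — w0R²w2 but no w with w2Rw and w0Rw.
(c): fails — 0R²2 but no w with 2Rw and 0Rw.
(d): fails — oR²m but no w with mRw and oRw.
(e): fails — sR²v but no w* with vRw* and sRw*.

(a)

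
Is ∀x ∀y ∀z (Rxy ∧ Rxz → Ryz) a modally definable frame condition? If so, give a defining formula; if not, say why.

This is a Sahlqvist condition; the 5 axiom ◇q → □◇q defines it.
Suppose ◇q→□◇q is valid. Take Rxy, Rxz and set V(q)={y}. Then ◇q at x, so □◇q at x, so ◇q at z, so some w with Rzw has q; w=y, i.e. Rzy. By symmetry of the argument, Ryz.

Definable; ◇q → □◇q defines it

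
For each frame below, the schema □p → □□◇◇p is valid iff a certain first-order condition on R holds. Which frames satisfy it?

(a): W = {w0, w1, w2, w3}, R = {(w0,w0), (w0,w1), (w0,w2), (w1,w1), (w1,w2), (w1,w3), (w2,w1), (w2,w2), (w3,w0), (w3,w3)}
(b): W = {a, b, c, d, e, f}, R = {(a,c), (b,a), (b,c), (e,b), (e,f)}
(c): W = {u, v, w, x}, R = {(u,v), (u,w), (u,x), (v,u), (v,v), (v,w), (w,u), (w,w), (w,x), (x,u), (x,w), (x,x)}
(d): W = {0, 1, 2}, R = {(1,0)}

(a), (c), (d)

Frame correspondent (Sahlqvist): ∀x ∀z (xR²z → ∃w (xRw ∧ zR²w)) — i.e. a generalized confluence (Geach) condition.
(a): condition met.
(b): fails — bR²c but no w with bRw and cR²w.
(c): condition met.
(d): condition met.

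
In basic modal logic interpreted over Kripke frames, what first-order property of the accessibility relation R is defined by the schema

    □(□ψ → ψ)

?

shift-reflexivity

Suppose □(□ψ→ψ) is valid. Take Rxy and set V(ψ)={w : Ryw}. Then at y, □ψ holds; since □(□ψ→ψ) at x, □ψ→ψ at y, so ψ at y, i.e. Ryy.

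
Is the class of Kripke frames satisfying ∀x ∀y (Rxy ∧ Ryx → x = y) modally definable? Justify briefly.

Not modally definable

If a class were modally definable it would be closed under surjective bounded morphisms (Goldblatt–Thomason).
The 6-cycle (worlds 0,1,2,3,4,5 with 0→1→2→3→4→5→0) is antisymmetric. Sending even-indexed worlds to a and odd-indexed worlds to b is a surjective bounded morphism onto the two-world frame with a↔b, which is not antisymmetric.
Hence antisymmetry is not modally definable.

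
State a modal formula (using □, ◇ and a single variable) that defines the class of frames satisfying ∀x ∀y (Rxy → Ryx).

ψ → □◇ψ

This is symmetry; the standard corresponding axiom is B: ψ → □◇ψ.
Suppose ψ→□◇ψ is valid. Take Rxy and set V(ψ)={x}. Then ψ at x, so □◇ψ at x, so ◇ψ at y, so some z with Ryz has ψ; z=x, i.e. Ryx.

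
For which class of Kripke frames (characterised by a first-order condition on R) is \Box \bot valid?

Emptiness of R

□⊥ is valid iff no world has any successor (otherwise □⊥ fails at any world with one).
Conversely, any frame satisfying \forall x \forall y \neg Rxy validates the schema.
Frame condition: \forall x \forall y \neg Rxy.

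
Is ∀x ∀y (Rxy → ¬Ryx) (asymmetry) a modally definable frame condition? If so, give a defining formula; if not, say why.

Not modally definable

Any modally definable frame class is closed under surjective bounded morphisms.
The 5-cycle (worlds a,b,c,d,e with a→b→c→d→e→a) is asymmetric. Mapping every world to a single reflexive point • is a surjective bounded morphism, and the reflexive point is not asymmetric (R•• but asymmetry requires ¬R••).
So no modal formula (or set of formulas) defines exactly the asymmetric frames.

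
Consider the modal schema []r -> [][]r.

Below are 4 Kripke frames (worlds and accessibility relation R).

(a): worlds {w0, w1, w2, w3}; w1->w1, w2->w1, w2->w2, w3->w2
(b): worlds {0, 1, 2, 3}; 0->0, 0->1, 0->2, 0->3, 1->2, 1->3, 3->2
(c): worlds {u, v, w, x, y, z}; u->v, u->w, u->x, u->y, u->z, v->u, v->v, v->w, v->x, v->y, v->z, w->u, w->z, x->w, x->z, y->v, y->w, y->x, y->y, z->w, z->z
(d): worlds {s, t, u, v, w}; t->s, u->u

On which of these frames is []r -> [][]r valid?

(b), (d)

This is the axiom for transitivity; its first-order frame correspondent is forall x forall y forall z (Rxy & Ryz -> Rxz).
(a): fails — Rw3w2 and Rw2w1 but not Rw3w1.
(b): holds.
(c): fails — Ruv and Rvu but not Ruu.
(d): holds.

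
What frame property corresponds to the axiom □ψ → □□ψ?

Suppose □ψ→□□ψ is valid. Take Rxy, Ryz and set V(ψ)={w : Rxw}. Then □ψ at x, so □□ψ at x, so □ψ at y, so ψ at z, i.e. Rxz.

transitivity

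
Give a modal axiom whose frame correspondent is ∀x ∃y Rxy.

The condition is seriality. The D schema □r → ◇r defines it.

□r → ◇r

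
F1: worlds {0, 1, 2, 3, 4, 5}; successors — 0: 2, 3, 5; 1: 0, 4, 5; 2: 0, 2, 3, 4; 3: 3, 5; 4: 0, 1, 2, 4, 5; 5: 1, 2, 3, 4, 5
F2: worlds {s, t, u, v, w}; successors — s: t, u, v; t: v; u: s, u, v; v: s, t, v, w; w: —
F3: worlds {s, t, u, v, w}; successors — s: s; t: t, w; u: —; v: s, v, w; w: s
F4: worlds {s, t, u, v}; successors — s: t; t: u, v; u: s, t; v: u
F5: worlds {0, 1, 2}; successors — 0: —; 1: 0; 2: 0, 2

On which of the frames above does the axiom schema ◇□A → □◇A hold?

F1

The schema corresponds to convergence: ∀x ∀y ∀z (Rxy ∧ Rxz → ∃w (Ryw ∧ Rzw)).
F1: holds.
F2: fails — Rvv and Rvw but v and w have no common successor.
F3: fails — Rtw and Rtt but w and t have no common successor.
F4: fails — Rtv and Rtu but v and u have no common successor.
F5: fails — R10 and R10 but 0 and 0 have no common successor.
Valid on: F1.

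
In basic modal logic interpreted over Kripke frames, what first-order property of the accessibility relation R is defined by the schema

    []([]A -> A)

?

Suppose □(□A→A) is valid. Take Rxy and set V(A)={w : Ryw}. Then at y, □A holds; since □(□A→A) at x, □A→A at y, so A at y, i.e. Ryy.
The converse is a direct semantic check.
So the correspondent is shift-reflexivity.

Shift-reflexivity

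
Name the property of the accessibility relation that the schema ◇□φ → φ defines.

Symmetry

This is frame-equivalent to φ → □◇φ (substitute ¬φ for φ and contrapose).
Suppose φ→□◇φ is valid. Take Rxy and set V(φ)={x}. Then φ at x, so □◇φ at x, so ◇φ at y, so some z with Ryz has φ; z=x, i.e. Ryx.
Conversely, any frame satisfying ∀x ∀y (Rxy → Ryx) validates the schema.
Frame condition: ∀x ∀y (Rxy → Ryx).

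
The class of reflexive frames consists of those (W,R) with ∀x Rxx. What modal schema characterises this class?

□r → r

This is reflexivity; the standard corresponding axiom is T: □r → r.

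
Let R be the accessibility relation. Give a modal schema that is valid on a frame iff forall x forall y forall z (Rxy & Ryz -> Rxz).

□r → □□r

The condition is transitivity. The 4 schema □r → □□r defines it.
Suppose □r→□□r is valid. Take Rxy, Ryz and set V(r)={w : Rxw}. Then □r at x, so □□r at x, so □r at y, so r at z, i.e. Rxz.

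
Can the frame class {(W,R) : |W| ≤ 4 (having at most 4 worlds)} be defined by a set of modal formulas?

No

Any modally definable frame class is closed under disjoint unions.
Any modal formula valid on each of 5 disjoint one-world frames is valid on their disjoint union (validity is preserved under disjoint unions). Each one-world frame has |W|=1≤4, but the union has |W|=5.
Hence having at most 4 worlds is not modally definable.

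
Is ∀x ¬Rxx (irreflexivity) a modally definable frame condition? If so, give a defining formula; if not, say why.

Any modally definable frame class is closed under surjective bounded morphisms.
The 3-cycle (worlds 0,1,2 with 0→1→2→0) is irreflexive, and the map sending every world to a single reflexive point • is a surjective bounded morphism (forth: every edge maps to (•,•); back: every world has a successor). So any modal formula valid on the 3-cycle is also valid on the reflexive point, which is not irreflexive.
Hence irreflexivity is not modally definable.

Not modally definable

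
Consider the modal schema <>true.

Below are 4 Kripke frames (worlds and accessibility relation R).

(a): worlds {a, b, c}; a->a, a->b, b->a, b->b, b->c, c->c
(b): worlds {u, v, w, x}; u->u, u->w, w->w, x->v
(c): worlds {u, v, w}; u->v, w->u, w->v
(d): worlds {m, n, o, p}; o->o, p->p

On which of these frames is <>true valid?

This is the axiom for seriality; its first-order frame correspondent is forall x exists y Rxy.
(a): ✓.
(b): fails — world v has no successor.
(c): fails — world v has no successor.
(d): fails — world m has no successor.

(a)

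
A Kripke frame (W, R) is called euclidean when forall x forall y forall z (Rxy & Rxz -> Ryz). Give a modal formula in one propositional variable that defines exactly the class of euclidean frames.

The condition is the Euclidean property. The 5 schema ◇r → □◇r defines it.
Suppose ◇r→□◇r is valid. Take Rxy, Rxz and set V(r)={y}. Then ◇r at x, so □◇r at x, so ◇r at z, so some w with Rzw has r; w=y, i.e. Rzy. By symmetry of the argument, Ryz.

◇r → □◇r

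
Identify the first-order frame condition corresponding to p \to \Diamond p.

reflexivity

Equivalently (dual form): □p → p.
Suppose □p→p is valid. At any x set V(p)={w : Rxw}. Then □p holds at x, so p holds at x, i.e. Rxx.
Conversely, any frame satisfying \forall x Rxx validates the schema.
Frame condition: \forall x Rxx.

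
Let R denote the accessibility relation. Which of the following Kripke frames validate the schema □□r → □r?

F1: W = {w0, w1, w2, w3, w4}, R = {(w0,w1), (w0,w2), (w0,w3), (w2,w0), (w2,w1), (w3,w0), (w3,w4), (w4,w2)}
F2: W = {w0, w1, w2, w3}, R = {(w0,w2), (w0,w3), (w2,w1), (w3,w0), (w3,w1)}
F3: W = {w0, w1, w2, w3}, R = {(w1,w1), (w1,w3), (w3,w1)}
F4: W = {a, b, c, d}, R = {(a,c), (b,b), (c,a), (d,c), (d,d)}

Frame correspondent (Sahlqvist): ∀x ∀y (Rxy → ∃z (Rxz ∧ Rzy)) — i.e. density.
F1: fails — Rw3w0 but no z with Rw3z and Rzw0.
F2: fails — Rw3w1 but no z with Rw3z and Rzw1.
F3: condition met.
F4: fails — Rac but no z with Raz and Rzc.
Valid on: F3.

F3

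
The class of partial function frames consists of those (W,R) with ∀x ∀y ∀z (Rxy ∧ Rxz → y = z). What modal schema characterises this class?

The condition is partial functionality. The CD schema ◇r → □r defines it.
Suppose ◇r→□r is valid. Take Rxy, Rxz and set V(r)={y}. Then ◇r at x, so □r at x, so r at z, i.e. z=y.

◇r → □r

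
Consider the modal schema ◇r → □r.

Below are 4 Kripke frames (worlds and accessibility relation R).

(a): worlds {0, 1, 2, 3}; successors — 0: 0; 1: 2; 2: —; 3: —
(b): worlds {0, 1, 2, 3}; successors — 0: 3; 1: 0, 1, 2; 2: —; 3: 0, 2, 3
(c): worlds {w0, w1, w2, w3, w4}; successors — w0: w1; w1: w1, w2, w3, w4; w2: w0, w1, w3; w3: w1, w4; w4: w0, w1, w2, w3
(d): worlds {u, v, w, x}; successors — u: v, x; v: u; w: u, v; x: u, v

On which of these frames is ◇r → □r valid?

This is the axiom for partial functionality; its first-order frame correspondent is ∀x ∀y ∀z (Rxy ∧ Rxz → y = z).
(a): holds.
(b): fails — 1 sees both 0 and 1.
(c): fails — w1 sees both w1 and w2.
(d): fails — u sees both v and x.
Valid on: (a).

(a)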